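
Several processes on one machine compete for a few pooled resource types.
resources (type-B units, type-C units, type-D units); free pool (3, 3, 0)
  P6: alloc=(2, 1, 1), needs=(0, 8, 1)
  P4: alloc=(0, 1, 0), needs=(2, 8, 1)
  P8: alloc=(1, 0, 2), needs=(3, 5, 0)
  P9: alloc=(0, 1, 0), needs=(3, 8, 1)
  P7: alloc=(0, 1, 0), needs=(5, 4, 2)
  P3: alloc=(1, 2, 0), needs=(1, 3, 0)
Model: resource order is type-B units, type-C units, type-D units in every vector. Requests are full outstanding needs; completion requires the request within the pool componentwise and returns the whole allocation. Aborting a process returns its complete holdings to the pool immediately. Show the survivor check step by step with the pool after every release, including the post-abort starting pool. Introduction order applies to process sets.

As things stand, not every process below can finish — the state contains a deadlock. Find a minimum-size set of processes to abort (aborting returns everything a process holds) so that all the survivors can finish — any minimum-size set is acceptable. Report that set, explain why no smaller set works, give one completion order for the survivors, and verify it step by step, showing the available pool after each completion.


The answer: abort P4 and P9.
Key observation: aborting P4 and P9 returns (0, 2, 0), and P6 — hopeless before — runs at step 4 with the returned capacity in the pool.
Why nothing smaller works — every single abort fails: P6 alone leaves P4 blocked (short on type-C units); P4 alone leaves P6 blocked (short on type-C units); P8 alone leaves P6 blocked (short on type-C units); P9 alone leaves P6 blocked (short on type-C units); P7 alone leaves P6 blocked (short on type-C units); P3 alone leaves P6 blocked (short on type-C units).
Survivors finish in the order: P3, P8, P7, P6. Step-by-step check (pool after the aborts first):
  pool = (3, 5, 0)
  run P3 (needs (1, 3, 0), free (3, 5, 0)); after release of (1, 2, 0) the pool is (4, 7, 0)
  run P8 (needs (3, 5, 0), free (4, 7, 0)); after release of (1, 0, 2) the pool is (5, 7, 2)
  run P7 (needs (5, 4, 2), free (5, 7, 2)); after release of (0, 1, 0) the pool is (5, 8, 2)
  run P6 (needs (0, 8, 1), free (5, 8, 2)); after release of (2, 1, 1) the pool is (7, 9, 3)


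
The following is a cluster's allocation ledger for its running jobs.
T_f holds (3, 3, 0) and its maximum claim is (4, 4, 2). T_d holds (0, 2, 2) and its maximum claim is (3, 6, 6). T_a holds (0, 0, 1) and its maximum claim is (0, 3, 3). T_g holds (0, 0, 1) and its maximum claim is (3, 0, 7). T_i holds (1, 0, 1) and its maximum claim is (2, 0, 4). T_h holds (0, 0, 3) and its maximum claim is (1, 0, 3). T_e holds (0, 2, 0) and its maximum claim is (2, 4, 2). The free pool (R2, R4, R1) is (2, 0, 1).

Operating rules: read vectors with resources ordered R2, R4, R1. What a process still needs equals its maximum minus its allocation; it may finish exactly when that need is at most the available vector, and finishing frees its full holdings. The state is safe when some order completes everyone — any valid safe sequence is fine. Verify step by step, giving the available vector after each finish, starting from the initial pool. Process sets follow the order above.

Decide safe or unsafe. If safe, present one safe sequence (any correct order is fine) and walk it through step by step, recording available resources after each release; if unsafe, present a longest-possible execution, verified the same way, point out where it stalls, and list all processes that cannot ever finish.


The state is UNSAFE.
Key observation: after T_h, T_i the pool peaks at (3, 0, 5), and each blocked process is short somewhere: T_f on R4; T_d on R4; T_a on R4; T_g on R1; T_e on R4.
Going as far as possible: T_h, T_i; after that, nothing fits. Verifying each step:
  pool = (2, 0, 1)
  T_h needs (1, 0, 0) <= (2, 0, 1) -> finishes; pool += (0, 0, 3) = (2, 0, 4)
  T_i needs (1, 0, 3) <= (2, 0, 4) -> finishes; pool += (1, 0, 1) = (3, 0, 5)
  T_f cannot run: need (1, 1, 2) vs free (3, 0, 5) (insufficient R4)
  T_d cannot run: need (3, 4, 4) vs free (3, 0, 5) (insufficient R4)
  T_a cannot run: need (0, 3, 2) vs free (3, 0, 5) (insufficient R4)
  T_g cannot run: need (3, 0, 6) vs free (3, 0, 5) (insufficient R1)
  T_e cannot run: need (2, 2, 2) vs free (3, 0, 5) (insufficient R4)
Processes that can never finish: T_f, T_d, T_a, T_g and T_e.


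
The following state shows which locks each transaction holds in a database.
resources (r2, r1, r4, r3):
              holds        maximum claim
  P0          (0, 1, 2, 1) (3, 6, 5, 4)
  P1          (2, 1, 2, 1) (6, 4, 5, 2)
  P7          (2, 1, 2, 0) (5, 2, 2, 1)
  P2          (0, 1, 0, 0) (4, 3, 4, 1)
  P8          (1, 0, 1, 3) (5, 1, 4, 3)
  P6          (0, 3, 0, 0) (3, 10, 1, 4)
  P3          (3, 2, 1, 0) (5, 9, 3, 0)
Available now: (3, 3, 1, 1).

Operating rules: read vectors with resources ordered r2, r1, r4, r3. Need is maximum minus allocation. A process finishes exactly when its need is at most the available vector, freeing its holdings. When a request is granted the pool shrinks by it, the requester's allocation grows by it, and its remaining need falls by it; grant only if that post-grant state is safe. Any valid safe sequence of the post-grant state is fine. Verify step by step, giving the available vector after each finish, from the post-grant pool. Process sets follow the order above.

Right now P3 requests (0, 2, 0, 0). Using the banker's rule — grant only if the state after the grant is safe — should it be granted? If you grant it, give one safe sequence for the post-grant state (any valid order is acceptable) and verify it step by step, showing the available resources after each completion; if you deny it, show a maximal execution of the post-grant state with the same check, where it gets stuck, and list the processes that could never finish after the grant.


DENY: after the grant no complete ordering would exist.
Key observation: even finishing P7, P8, P2, P1 leaves just (8, 4, 6, 5) free — too little r1 for any of the remaining processes.
After a pretend grant, a maximal execution: P7, P8, P2, P1 — then nothing else fits. Check, step by step:
  pool = (3, 1, 1, 1)
  P7 needs (3, 1, 0, 1) <= (3, 1, 1, 1) -> finishes; pool += (2, 1, 2, 0) = (5, 2, 3, 1)
  P8 needs (4, 1, 3, 0) <= (5, 2, 3, 1) -> finishes; pool += (1, 0, 1, 3) = (6, 2, 4, 4)
  P2 needs (4, 2, 4, 1) <= (6, 2, 4, 4) -> finishes; pool += (0, 1, 0, 0) = (6, 3, 4, 4)
  P1 needs (4, 3, 3, 1) <= (6, 3, 4, 4) -> finishes; pool += (2, 1, 2, 1) = (8, 4, 6, 5)
  P0 cannot run: need (3, 5, 3, 3) vs free (8, 4, 6, 5) (insufficient r1)
  P6 cannot run: need (3, 7, 1, 4) vs free (8, 4, 6, 5) (insufficient r1)
  P3 cannot run: need (2, 5, 2, 0) vs free (8, 4, 6, 5) (insufficient r1)
Had the request been granted, P0, P6 and P3 could never finish.


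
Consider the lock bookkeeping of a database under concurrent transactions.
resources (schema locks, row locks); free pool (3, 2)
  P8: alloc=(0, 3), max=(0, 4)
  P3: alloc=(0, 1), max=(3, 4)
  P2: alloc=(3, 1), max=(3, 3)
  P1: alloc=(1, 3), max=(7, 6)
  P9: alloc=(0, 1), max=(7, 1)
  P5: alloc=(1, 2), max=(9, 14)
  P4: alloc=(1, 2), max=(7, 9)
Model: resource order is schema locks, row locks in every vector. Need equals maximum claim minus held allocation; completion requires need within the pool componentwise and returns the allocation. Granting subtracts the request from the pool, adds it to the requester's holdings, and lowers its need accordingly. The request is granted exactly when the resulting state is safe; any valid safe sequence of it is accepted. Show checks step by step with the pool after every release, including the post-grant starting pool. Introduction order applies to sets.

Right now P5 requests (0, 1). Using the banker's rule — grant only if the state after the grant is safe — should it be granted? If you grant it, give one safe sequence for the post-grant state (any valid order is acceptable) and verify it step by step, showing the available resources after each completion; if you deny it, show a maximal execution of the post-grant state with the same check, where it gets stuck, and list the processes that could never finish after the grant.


GRANT. The post-grant state is safe; one safe sequence: P8, P2, P3, P1, P9, P4, P5.
Key observation: (3, 1) free after granting still covers P8 first, and each release covers the next.
Step-by-step check of the post-grant state:
  pool = (3, 1)
  run P8 (needs (0, 1), free (3, 1)); after release of (0, 3) the pool is (3, 4)
  run P2 (needs (0, 2), free (3, 4)); after release of (3, 1) the pool is (6, 5)
  run P3 (needs (3, 3), free (6, 5)); after release of (0, 1) the pool is (6, 6)
  run P1 (needs (6, 3), free (6, 6)); after release of (1, 3) the pool is (7, 9)
  run P9 (needs (7, 0), free (7, 9)); after release of (0, 1) the pool is (7, 10)
  run P4 (needs (6, 7), free (7, 10)); after release of (1, 2) the pool is (8, 12)
  run P5 (needs (8, 11), free (8, 12)); after release of (1, 3) the pool is (9, 15)


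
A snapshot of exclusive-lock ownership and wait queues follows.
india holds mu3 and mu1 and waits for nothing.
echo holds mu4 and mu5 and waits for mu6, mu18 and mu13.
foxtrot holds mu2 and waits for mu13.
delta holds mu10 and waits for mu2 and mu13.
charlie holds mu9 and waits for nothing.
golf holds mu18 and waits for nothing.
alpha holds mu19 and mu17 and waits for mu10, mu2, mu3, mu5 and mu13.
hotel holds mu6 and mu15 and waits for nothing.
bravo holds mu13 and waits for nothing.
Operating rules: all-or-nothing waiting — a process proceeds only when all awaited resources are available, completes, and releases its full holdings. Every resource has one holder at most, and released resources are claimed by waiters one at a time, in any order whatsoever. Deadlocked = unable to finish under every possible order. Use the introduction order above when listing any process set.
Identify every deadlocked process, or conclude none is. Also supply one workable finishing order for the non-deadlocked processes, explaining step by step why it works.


No process is deadlocked.
Key observation: the waits form no ring: some process can always run, and its releases unblock the others one by one.
The rest can finish in the order hotel, charlie, bravo, foxtrot, golf, delta, echo, india, alpha.
Walking it through:
  hotel waits on nothing -> runs at once and releases mu6 and mu15
  charlie waits on nothing -> runs at once and releases mu9
  bravo waits on nothing -> runs at once and releases mu13
  run foxtrot (all its waits — mu13 — are resolved); releases mu2
  golf waits on nothing -> runs at once and releases mu18
  run delta (all its waits — mu2 and mu13 — are resolved); releases mu10
  run echo (all its waits — mu6, mu18 and mu13 — are resolved); releases mu4 and mu5
  india waits on nothing -> runs at once and releases mu3 and mu1
  run alpha (all its waits — mu10, mu2, mu3, mu5 and mu13 — are resolved); releases mu19 and mu17


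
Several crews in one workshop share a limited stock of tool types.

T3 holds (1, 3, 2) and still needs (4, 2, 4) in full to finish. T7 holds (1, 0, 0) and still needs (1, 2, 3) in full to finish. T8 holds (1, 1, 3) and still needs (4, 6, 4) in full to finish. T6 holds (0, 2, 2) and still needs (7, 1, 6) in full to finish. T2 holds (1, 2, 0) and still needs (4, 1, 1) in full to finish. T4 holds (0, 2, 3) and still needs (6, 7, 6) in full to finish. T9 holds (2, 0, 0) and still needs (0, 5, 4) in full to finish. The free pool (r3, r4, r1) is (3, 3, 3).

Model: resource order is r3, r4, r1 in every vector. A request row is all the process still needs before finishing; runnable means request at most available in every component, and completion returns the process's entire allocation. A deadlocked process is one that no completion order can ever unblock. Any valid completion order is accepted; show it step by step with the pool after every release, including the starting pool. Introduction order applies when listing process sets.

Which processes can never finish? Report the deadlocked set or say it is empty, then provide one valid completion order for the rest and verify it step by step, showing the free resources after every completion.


Deadlocked: T3, T8, T6, T4 and T9.
Key observation: T7, T2 can finish, but then (5, 5, 3) is all there is, and the blocked group's r1 demands exceed it.
A valid finishing order for the others: T7, T2. Walking it through:
  pool = (3, 3, 3)
  T7 needs (1, 2, 3) <= (3, 3, 3) -> finishes; pool += (1, 0, 0) = (4, 3, 3)
  T2 needs (4, 1, 1) <= (4, 3, 3) -> finishes; pool += (1, 2, 0) = (5, 5, 3)
The stuck group stays short no matter what:
  blocked: T3 wants (4, 2, 4), pool (5, 5, 3) — not enough r1
  blocked: T8 wants (4, 6, 4), pool (5, 5, 3) — not enough r4 and r1
  blocked: T6 wants (7, 1, 6), pool (5, 5, 3) — not enough r3 and r1
  blocked: T4 wants (6, 7, 6), pool (5, 5, 3) — not enough r3, r4 and r1
  blocked: T9 wants (0, 5, 4), pool (5, 5, 3) — not enough r1


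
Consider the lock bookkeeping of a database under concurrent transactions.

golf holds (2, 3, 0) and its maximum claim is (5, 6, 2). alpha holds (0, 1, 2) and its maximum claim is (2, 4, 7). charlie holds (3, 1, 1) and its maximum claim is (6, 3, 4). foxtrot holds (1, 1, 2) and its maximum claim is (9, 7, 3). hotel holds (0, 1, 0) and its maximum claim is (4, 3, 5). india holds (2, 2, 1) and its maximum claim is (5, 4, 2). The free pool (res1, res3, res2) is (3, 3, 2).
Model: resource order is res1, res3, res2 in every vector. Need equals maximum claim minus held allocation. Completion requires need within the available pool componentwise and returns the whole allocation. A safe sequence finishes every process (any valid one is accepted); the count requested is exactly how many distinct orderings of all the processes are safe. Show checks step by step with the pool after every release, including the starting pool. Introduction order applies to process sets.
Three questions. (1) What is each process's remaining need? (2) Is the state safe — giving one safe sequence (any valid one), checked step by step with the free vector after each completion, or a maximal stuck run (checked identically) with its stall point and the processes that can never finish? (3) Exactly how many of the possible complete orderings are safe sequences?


(1) Remaining need (order res1, res3, res2):
  golf: (3, 3, 2)
  alpha: (2, 3, 5)
  charlie: (3, 2, 3)
  foxtrot: (8, 6, 1)
  hotel: (4, 2, 5)
  india: (3, 2, 1)
(2) SAFE, for example via the order golf, india, charlie, foxtrot, alpha, hotel.
Key observation: at golf the run first touches a limit — (3, 3, 2) against (3, 3, 2), exact on a resource it actually requests.
Verifying each step:
  pool = (3, 3, 2)
  run golf (needs (3, 3, 2), free (3, 3, 2)); after release of (2, 3, 0) the pool is (5, 6, 2)
  run india (needs (3, 2, 1), free (5, 6, 2)); after release of (2, 2, 1) the pool is (7, 8, 3)
  run charlie (needs (3, 2, 3), free (7, 8, 3)); after release of (3, 1, 1) the pool is (10, 9, 4)
  run foxtrot (needs (8, 6, 1), free (10, 9, 4)); after release of (1, 1, 2) the pool is (11, 10, 6)
  run alpha (needs (2, 3, 5), free (11, 10, 6)); after release of (0, 1, 2) the pool is (11, 11, 8)
  run hotel (needs (4, 2, 5), free (11, 11, 8)); after release of (0, 1, 0) the pool is (11, 12, 8)
(3) Exactly 12 of the possible complete orderings are safe sequences.


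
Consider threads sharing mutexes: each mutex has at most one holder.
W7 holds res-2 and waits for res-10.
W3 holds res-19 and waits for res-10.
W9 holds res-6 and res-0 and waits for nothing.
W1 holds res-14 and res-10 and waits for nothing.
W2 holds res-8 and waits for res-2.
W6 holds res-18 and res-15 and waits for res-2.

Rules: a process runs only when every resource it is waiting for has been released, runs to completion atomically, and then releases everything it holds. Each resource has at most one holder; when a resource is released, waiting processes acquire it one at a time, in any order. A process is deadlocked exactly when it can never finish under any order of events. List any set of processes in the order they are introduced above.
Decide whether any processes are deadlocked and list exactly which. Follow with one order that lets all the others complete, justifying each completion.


No process is deadlocked.
Key observation: although several processes wait, no cycle exists — each chain bottoms out at a free runner.
A valid finishing order for the others: W1, W7, W9, W3, W6, W2.
Step-by-step check:
  W1 waits on nothing -> runs at once and releases res-14 and res-10
  W7: everything it awaited (res-10) is free; runs, freeing res-2
  W9 waits on nothing -> runs at once and releases res-6 and res-0
  W3: everything it awaited (res-10) is free; runs, freeing res-19
  W6: everything it awaited (res-2) is free; runs, freeing res-18 and res-15
  W2: everything it awaited (res-2) is free; runs, freeing res-8


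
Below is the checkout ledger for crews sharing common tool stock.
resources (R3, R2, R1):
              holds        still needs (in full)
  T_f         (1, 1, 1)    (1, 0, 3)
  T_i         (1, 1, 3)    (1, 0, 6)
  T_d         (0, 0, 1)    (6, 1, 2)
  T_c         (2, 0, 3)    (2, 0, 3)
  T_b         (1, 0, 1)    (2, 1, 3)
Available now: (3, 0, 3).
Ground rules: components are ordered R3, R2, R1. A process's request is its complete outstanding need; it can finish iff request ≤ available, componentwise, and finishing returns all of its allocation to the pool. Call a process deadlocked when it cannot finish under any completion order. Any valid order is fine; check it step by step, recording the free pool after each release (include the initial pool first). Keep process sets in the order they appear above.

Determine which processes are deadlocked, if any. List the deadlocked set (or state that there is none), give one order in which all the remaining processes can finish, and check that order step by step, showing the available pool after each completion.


The deadlocked set is empty.
Key observation: there is always a runnable process — T_f first — so the state unwinds completely.
One completion order for the rest: T_f, T_c, T_d, T_i, T_b. Walking it through:
  pool = (3, 0, 3)
  T_f needs (1, 0, 3) <= (3, 0, 3) -> finishes; pool += (1, 1, 1) = (4, 1, 4)
  T_c needs (2, 0, 3) <= (4, 1, 4) -> finishes; pool += (2, 0, 3) = (6, 1, 7)
  T_d needs (6, 1, 2) <= (6, 1, 7) -> finishes; pool += (0, 0, 1) = (6, 1, 8)
  T_i needs (1, 0, 6) <= (6, 1, 8) -> finishes; pool += (1, 1, 3) = (7, 2, 11)
  T_b needs (2, 1, 3) <= (7, 2, 11) -> finishes; pool += (1, 0, 1) = (8, 2, 12)


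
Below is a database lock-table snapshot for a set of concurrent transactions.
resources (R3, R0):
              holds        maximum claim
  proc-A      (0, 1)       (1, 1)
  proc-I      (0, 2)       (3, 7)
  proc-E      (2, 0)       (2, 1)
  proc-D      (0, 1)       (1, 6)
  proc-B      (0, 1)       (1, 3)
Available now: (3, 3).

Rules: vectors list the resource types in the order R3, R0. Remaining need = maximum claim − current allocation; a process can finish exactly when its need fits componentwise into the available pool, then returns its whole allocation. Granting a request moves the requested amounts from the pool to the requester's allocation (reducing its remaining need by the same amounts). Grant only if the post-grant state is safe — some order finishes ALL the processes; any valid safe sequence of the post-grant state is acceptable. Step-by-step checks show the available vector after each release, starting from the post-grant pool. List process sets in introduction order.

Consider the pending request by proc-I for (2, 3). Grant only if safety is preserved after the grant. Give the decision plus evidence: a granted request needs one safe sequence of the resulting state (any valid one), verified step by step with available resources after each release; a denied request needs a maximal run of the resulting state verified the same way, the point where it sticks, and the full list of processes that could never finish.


DENY: after the grant no complete ordering would exist.
Key observation: no order helps: past proc-A, proc-E, the free pool tops out at (3, 1), below what each blocked process needs in R0.
Pretend the grant happened; the run proc-A, proc-E goes as far as possible. Walking it through:
  pool = (1, 0)
  proc-A: need (1, 0) fits (1, 0); releases (0, 1), pool now (1, 1)
  proc-E: need (0, 1) fits (1, 1); releases (2, 0), pool now (3, 1)
  proc-I still needs (1, 2) but only (3, 1) is free — short on R0
  proc-D still needs (1, 5) but only (3, 1) is free — short on R0
  proc-B still needs (1, 2) but only (3, 1) is free — short on R0
Processes that could never finish after the grant: proc-I, proc-D and proc-B.


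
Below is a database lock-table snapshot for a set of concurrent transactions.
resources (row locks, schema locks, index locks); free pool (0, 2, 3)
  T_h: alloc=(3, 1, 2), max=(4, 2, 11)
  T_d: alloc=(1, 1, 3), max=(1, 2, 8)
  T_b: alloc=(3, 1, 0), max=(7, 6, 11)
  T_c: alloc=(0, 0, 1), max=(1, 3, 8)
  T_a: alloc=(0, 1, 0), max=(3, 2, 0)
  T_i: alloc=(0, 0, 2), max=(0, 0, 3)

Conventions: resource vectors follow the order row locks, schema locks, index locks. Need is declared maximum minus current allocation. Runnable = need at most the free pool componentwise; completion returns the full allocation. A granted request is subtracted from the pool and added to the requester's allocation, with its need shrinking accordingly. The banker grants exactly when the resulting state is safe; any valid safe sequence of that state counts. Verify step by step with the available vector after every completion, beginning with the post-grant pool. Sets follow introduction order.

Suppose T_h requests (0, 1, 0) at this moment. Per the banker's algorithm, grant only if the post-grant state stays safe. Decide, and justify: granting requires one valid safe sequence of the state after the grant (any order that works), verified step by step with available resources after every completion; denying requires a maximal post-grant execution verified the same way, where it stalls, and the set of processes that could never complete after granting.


DENY. Granting would leave the state unsafe.
Key observation: after T_i, T_d the pool peaks at (1, 2, 8), and each blocked process is short somewhere: T_h on index locks; T_b on row locks, schema locks, index locks; T_c on schema locks; T_a on row locks.
After a pretend grant, a maximal execution: T_i, T_d — then nothing else fits. Step-by-step check:
  pool = (0, 1, 3)
  T_i: need (0, 0, 1) fits (0, 1, 3); releases (0, 0, 2), pool now (0, 1, 5)
  T_d: need (0, 1, 5) fits (0, 1, 5); releases (1, 1, 3), pool now (1, 2, 8)
  blocked: T_h wants (1, 0, 9), pool (1, 2, 8) — not enough index locks
  blocked: T_b wants (4, 5, 11), pool (1, 2, 8) — not enough row locks, schema locks and index locks
  blocked: T_c wants (1, 3, 7), pool (1, 2, 8) — not enough schema locks
  blocked: T_a wants (3, 1, 0), pool (1, 2, 8) — not enough row locks
Processes that could never finish after the grant: T_h, T_b, T_c and T_a.


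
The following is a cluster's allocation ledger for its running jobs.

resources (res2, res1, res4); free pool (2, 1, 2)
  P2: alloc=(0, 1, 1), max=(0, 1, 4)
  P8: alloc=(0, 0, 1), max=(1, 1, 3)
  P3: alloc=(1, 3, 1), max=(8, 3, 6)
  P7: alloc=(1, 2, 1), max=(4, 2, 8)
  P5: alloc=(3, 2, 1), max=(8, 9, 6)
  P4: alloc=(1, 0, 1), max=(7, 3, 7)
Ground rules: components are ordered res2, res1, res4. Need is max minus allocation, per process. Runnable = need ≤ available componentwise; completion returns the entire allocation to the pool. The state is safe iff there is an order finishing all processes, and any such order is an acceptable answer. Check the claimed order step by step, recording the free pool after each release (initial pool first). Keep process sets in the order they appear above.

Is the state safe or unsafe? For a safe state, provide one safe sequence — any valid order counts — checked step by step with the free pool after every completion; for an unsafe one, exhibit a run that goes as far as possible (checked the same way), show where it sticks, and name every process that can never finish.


The state is UNSAFE.
Key observation: res2 is the bottleneck — with P8, P2 done the pool holds (2, 2, 4), short of every remaining need.
A maximal execution: P8, P2 — then nothing else fits. Check, step by step:
  pool = (2, 1, 2)
  P8: need (1, 1, 2) fits (2, 1, 2); releases (0, 0, 1), pool now (2, 1, 3)
  P2: need (0, 0, 3) fits (2, 1, 3); releases (0, 1, 1), pool now (2, 2, 4)
  blocked: P3 wants (7, 0, 5), pool (2, 2, 4) — not enough res2 and res4
  blocked: P7 wants (3, 0, 7), pool (2, 2, 4) — not enough res2 and res4
  blocked: P5 wants (5, 7, 5), pool (2, 2, 4) — not enough res2, res1 and res4
  blocked: P4 wants (6, 3, 6), pool (2, 2, 4) — not enough res2, res1 and res4
Processes that can never finish: P3, P7, P5 and P4.


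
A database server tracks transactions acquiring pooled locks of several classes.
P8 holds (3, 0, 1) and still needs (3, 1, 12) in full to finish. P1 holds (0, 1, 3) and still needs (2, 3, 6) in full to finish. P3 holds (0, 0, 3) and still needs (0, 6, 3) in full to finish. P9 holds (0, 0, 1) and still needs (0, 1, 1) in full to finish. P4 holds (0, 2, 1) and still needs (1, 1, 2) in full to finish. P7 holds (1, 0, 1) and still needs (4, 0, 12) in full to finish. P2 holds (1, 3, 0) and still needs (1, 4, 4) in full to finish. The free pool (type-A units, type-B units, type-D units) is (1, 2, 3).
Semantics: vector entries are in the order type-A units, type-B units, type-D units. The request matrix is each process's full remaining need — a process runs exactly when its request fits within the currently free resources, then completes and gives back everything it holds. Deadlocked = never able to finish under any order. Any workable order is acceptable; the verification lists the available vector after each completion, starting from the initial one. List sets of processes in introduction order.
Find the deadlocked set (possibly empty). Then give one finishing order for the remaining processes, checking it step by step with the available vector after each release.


Deadlocked: P8 and P7.
Key observation: P4, P2, P3, P9, P1 can finish, but then (2, 8, 11) is all there is, and the blocked group's type-A units demands exceed it.
The rest can finish in the order P4, P2, P3, P9, P1. Step-by-step check:
  pool = (1, 2, 3)
  P4: need (1, 1, 2) fits (1, 2, 3); releases (0, 2, 1), pool now (1, 4, 4)
  P2: need (1, 4, 4) fits (1, 4, 4); releases (1, 3, 0), pool now (2, 7, 4)
  P3: need (0, 6, 3) fits (2, 7, 4); releases (0, 0, 3), pool now (2, 7, 7)
  P9: need (0, 1, 1) fits (2, 7, 7); releases (0, 0, 1), pool now (2, 7, 8)
  P1: need (2, 3, 6) fits (2, 7, 8); releases (0, 1, 3), pool now (2, 8, 11)
None of the blocked processes ever fits:
  P8 cannot run: need (3, 1, 12) vs free (2, 8, 11) (insufficient type-A units and type-D units)
  P7 cannot run: need (4, 0, 12) vs free (2, 8, 11) (insufficient type-A units and type-D units)


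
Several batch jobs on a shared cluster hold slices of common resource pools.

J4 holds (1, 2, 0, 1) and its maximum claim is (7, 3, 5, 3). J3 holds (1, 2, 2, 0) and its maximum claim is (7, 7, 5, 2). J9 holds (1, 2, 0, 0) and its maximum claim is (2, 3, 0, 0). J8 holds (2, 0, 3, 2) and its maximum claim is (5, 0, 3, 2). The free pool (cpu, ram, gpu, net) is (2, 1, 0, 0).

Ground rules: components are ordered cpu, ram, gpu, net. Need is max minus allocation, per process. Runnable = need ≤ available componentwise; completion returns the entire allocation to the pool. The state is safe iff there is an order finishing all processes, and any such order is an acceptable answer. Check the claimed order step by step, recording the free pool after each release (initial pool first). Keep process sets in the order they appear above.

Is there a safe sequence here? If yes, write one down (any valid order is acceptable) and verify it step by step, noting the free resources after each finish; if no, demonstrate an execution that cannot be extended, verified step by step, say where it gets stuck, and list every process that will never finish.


The state is UNSAFE.
Key observation: cpu is the bottleneck — with J9, J8 done the pool holds (5, 3, 3, 2), short of every remaining need.
Going as far as possible: J9, J8; after that, nothing fits. Walking it through:
  pool = (2, 1, 0, 0)
  J9: need (1, 1, 0, 0) fits (2, 1, 0, 0); releases (1, 2, 0, 0), pool now (3, 3, 0, 0)
  J8: need (3, 0, 0, 0) fits (3, 3, 0, 0); releases (2, 0, 3, 2), pool now (5, 3, 3, 2)
  blocked: J4 wants (6, 1, 5, 2), pool (5, 3, 3, 2) — not enough cpu and gpu
  blocked: J3 wants (6, 5, 3, 2), pool (5, 3, 3, 2) — not enough cpu and ram
Permanently blocked: J4 and J3.


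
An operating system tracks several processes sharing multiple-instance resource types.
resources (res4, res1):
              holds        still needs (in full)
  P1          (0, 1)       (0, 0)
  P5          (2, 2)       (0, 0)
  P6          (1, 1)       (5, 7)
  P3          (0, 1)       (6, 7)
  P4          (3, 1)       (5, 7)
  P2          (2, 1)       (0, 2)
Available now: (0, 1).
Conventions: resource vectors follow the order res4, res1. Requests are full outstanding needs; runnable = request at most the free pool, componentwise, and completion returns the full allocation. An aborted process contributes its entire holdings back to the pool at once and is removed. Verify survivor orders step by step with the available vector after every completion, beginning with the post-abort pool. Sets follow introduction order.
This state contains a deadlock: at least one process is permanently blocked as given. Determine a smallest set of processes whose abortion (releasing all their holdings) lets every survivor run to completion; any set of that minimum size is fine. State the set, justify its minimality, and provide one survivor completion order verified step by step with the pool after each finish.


The answer: abort P6 and P3.
Key observation: P4 was stuck for good until P6 and P3 gave back (1, 2); in the order shown it finishes at step 4.
No one abort is enough; case by case: P1 alone leaves P6 blocked (short on res4 and res1); P5 alone leaves P6 blocked (short on res4 and res1); P6 alone leaves P3 blocked (short on res4 and res1); P3 alone leaves P6 blocked (short on res4 and res1); P4 alone leaves P6 blocked (short on res1); P2 alone leaves P6 blocked (short on res4 and res1).
The survivors complete as P5, P1, P2, P4. Step-by-step check (starting from the post-abort pool):
  pool = (1, 3)
  run P5 (needs (0, 0), free (1, 3)); after release of (2, 2) the pool is (3, 5)
  run P1 (needs (0, 0), free (3, 5)); after release of (0, 1) the pool is (3, 6)
  run P2 (needs (0, 2), free (3, 6)); after release of (2, 1) the pool is (5, 7)
  run P4 (needs (5, 7), free (5, 7)); after release of (3, 1) the pool is (8, 8)


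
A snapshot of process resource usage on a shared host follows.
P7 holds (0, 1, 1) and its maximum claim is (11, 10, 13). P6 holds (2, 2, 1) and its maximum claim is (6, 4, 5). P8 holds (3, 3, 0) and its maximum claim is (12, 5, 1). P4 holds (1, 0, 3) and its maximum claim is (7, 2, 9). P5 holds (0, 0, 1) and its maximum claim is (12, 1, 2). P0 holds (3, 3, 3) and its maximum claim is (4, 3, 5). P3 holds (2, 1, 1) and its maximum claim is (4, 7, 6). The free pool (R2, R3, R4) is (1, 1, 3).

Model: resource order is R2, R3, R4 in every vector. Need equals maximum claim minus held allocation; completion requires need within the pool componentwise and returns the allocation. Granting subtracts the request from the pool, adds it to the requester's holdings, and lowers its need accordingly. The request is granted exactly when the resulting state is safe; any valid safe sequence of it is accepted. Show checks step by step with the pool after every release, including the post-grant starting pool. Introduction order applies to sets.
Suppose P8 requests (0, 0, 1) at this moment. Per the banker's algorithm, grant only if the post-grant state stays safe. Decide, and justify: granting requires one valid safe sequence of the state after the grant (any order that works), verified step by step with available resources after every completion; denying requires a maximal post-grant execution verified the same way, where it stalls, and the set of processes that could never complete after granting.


GRANT — the state after the grant stays safe, e.g. via P0, P6, P4, P3, P8, P5, P7.
Key observation: (1, 1, 2) free after granting still covers P0 first, and each release covers the next.
Step-by-step check of the post-grant state:
  pool = (1, 1, 2)
  P0 needs (1, 0, 2) <= (1, 1, 2) -> finishes; pool += (3, 3, 3) = (4, 4, 5)
  P6 needs (4, 2, 4) <= (4, 4, 5) -> finishes; pool += (2, 2, 1) = (6, 6, 6)
  P4 needs (6, 2, 6) <= (6, 6, 6) -> finishes; pool += (1, 0, 3) = (7, 6, 9)
  P3 needs (2, 6, 5) <= (7, 6, 9) -> finishes; pool += (2, 1, 1) = (9, 7, 10)
  P8 needs (9, 2, 0) <= (9, 7, 10) -> finishes; pool += (3, 3, 1) = (12, 10, 11)
  P5 needs (12, 1, 1) <= (12, 10, 11) -> finishes; pool += (0, 0, 1) = (12, 10, 12)
  P7 needs (11, 9, 12) <= (12, 10, 12) -> finishes; pool += (0, 1, 1) = (12, 11, 13)


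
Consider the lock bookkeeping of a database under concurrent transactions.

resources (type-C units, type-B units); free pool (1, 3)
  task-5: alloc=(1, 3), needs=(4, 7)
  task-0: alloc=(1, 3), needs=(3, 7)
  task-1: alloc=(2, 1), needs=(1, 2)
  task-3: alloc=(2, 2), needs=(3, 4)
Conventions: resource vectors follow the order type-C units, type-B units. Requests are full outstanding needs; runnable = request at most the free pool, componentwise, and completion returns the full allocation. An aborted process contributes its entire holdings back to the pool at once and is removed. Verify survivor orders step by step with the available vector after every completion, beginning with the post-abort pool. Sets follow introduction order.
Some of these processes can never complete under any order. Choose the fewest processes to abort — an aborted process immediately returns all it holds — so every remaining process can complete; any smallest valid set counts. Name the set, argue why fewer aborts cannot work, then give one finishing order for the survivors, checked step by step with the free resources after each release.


The answer: abort task-0.
Key observation: aborting task-0 returns (1, 3), and task-5 — hopeless before — runs at step 3 with the returned capacity in the pool.
Why nothing smaller works: aborting no one leaves the state deadlocked as given.
Survivors finish in the order: task-1, task-3, task-5. Check, step by step (pool after the aborts first):
  pool = (2, 6)
  task-1: need (1, 2) fits (2, 6); releases (2, 1), pool now (4, 7)
  task-3: need (3, 4) fits (4, 7); releases (2, 2), pool now (6, 9)
  task-5: need (4, 7) fits (6, 9); releases (1, 3), pool now (7, 12)


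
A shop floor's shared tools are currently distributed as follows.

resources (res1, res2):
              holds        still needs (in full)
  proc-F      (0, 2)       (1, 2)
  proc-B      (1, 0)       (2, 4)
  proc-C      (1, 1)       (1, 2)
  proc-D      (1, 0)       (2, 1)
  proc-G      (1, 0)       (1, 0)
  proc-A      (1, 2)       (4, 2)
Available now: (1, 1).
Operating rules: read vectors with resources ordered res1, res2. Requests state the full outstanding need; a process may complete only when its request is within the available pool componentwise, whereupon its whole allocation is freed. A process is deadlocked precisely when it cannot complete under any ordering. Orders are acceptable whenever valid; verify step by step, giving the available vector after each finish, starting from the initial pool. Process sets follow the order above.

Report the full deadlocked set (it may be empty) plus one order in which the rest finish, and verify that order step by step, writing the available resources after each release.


Deadlocked set: proc-F, proc-B, proc-C and proc-A.
Key observation: the wall is res2: completing proc-G, proc-D brings the pool only to (3, 1), and all the rest need more.
One completion order for the rest: proc-G, proc-D. Check, step by step:
  pool = (1, 1)
  proc-G needs (1, 0) <= (1, 1) -> finishes; pool += (1, 0) = (2, 1)
  proc-D needs (2, 1) <= (2, 1) -> finishes; pool += (1, 0) = (3, 1)
None of the blocked processes ever fits:
  blocked: proc-F wants (1, 2), pool (3, 1) — not enough res2
  blocked: proc-B wants (2, 4), pool (3, 1) — not enough res2
  blocked: proc-C wants (1, 2), pool (3, 1) — not enough res2
  blocked: proc-A wants (4, 2), pool (3, 1) — not enough res1 and res2


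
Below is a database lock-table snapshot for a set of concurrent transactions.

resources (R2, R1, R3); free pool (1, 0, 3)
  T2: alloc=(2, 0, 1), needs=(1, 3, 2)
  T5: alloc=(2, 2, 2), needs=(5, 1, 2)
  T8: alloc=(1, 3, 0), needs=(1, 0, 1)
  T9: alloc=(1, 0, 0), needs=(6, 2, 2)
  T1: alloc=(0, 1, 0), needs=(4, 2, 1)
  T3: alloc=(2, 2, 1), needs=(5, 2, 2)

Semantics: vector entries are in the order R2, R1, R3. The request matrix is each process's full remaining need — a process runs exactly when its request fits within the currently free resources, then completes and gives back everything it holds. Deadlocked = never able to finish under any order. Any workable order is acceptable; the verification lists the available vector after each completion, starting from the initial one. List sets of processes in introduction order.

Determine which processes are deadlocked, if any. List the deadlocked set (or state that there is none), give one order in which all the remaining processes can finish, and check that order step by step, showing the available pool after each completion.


Deadlocked: T5, T9 and T3.
Key observation: after T8, T2, T1 complete, (4, 4, 4) is the best the pool ever gets, yet each leftover process wants more R2.
The rest can finish in the order T8, T2, T1. Walking it through:
  pool = (1, 0, 3)
  run T8 (needs (1, 0, 1), free (1, 0, 3)); after release of (1, 3, 0) the pool is (2, 3, 3)
  run T2 (needs (1, 3, 2), free (2, 3, 3)); after release of (2, 0, 1) the pool is (4, 3, 4)
  run T1 (needs (4, 2, 1), free (4, 3, 4)); after release of (0, 1, 0) the pool is (4, 4, 4)
The blocked processes can never fit:
  T5 cannot run: need (5, 1, 2) vs free (4, 4, 4) (insufficient R2)
  T9 cannot run: need (6, 2, 2) vs free (4, 4, 4) (insufficient R2)
  T3 cannot run: need (5, 2, 2) vs free (4, 4, 4) (insufficient R2)


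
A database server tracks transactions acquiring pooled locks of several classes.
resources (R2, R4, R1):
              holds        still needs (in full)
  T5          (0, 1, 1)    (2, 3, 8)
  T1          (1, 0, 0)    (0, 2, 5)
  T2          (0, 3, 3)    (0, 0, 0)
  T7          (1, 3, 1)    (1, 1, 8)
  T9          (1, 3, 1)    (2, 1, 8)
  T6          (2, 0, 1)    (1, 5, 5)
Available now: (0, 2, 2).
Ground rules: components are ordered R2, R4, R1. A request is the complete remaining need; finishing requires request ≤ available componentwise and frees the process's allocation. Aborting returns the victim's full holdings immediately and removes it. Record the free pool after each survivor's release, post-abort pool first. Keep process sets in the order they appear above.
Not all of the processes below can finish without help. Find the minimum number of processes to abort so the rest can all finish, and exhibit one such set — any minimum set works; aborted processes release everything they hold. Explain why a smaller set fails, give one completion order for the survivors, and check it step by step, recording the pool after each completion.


Minimum abort set: T5 and T7.
Key observation: before aborting T5 and T7, T9 was permanently blocked — no order could ever run it; afterwards it completes at step 4.
Why nothing smaller works — every single abort fails: T5 alone leaves T7 blocked (short on R1); T1 alone leaves T5 blocked (short on R1); T2 alone leaves T5 blocked (short on R1); T7 alone leaves T5 blocked (short on R1); T9 alone leaves T5 blocked (short on R1); T6 alone leaves T5 blocked (short on R1).
The survivors complete as T2, T1, T6, T9. Step-by-step check (starting from the post-abort pool):
  pool = (1, 6, 4)
  T2: need (0, 0, 0) fits (1, 6, 4); releases (0, 3, 3), pool now (1, 9, 7)
  T1: need (0, 2, 5) fits (1, 9, 7); releases (1, 0, 0), pool now (2, 9, 7)
  T6: need (1, 5, 5) fits (2, 9, 7); releases (2, 0, 1), pool now (4, 9, 8)
  T9: need (2, 1, 8) fits (4, 9, 8); releases (1, 3, 1), pool now (5, 12, 9)
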